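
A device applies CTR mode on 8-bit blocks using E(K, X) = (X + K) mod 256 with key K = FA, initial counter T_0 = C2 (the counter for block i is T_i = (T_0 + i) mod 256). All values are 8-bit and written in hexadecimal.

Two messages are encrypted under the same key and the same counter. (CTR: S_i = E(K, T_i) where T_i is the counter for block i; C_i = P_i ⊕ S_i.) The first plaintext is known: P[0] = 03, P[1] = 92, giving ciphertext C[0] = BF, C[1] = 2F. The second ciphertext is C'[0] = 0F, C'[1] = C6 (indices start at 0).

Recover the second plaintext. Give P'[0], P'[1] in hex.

P'[0] = B3, P'[1] = 7B

In CTR with a reused counter, both messages share the same keystream S_i, so C_i ⊕ C'_i = P_i ⊕ P'_i and thus P'_i = P_i ⊕ C_i ⊕ C'_i.
P'[0]: 03 ⊕ BF ⊕ 0F = B3.
P'[1]: 92 ⊕ 2F ⊕ C6 = 7B.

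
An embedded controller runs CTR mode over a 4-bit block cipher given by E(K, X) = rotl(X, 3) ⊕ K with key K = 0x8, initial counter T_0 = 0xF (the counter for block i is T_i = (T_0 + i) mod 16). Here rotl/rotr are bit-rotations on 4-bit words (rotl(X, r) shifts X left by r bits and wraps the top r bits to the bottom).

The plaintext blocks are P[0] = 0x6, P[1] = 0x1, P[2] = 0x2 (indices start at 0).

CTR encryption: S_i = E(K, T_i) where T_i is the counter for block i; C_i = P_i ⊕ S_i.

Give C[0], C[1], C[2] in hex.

C[0]: T = 0xF, S = E(K, T) = 0x7; 0x6 ⊕ 0x7 = 0x1.
C[1]: T = 0x0, S = E(K, T) = 0x8; 0x1 ⊕ 0x8 = 0x9.
C[2]: T = 0x1, S = E(K, T) = 0x0; 0x2 ⊕ 0x0 = 0x2.

C[0] = 0x1, C[1] = 0x9, C[2] = 0x2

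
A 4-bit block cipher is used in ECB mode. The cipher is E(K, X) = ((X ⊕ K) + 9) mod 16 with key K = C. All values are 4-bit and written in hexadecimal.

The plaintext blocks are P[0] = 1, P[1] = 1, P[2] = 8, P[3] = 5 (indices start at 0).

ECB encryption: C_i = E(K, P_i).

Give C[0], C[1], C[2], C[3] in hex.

C[0]: E(K, 1) = 6.
C[1]: E(K, 1) = 6.
C[2]: E(K, 8) = D.
C[3]: E(K, 5) = 2.

C[0] = 6, C[1] = 6, C[2] = D, C[3] = 2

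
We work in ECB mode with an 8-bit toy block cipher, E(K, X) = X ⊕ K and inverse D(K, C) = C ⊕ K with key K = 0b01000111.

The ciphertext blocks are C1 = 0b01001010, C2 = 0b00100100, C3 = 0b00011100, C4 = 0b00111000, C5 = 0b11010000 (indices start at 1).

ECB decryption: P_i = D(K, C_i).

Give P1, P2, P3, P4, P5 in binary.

P1: D(K, 0b01001010) = 0b00001101.
P2: D(K, 0b00100100) = 0b01100011.
P3: D(K, 0b00011100) = 0b01011011.
P4: D(K, 0b00111000) = 0b01111111.
P5: D(K, 0b11010000) = 0b10010111.

P1 = 0b00001101, P2 = 0b01100011, P3 = 0b01011011, P4 = 0b01111111, P5 = 0b10010111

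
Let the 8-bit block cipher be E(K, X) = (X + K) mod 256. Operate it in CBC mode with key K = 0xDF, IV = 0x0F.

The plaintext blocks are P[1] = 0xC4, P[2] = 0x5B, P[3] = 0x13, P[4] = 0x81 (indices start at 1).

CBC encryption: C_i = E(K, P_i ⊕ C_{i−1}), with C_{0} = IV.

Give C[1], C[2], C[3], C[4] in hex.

C[1]: P[1] ⊕ 0x0F = 0xCB; E(K, 0xCB) = 0xAA.
C[2]: P[2] ⊕ 0xAA = 0xF1; E(K, 0xF1) = 0xD0.
C[3]: P[3] ⊕ 0xD0 = 0xC3; E(K, 0xC3) = 0xA2.
C[4]: P[4] ⊕ 0xA2 = 0x23; E(K, 0x23) = 0x02.

C[1] = 0xAA, C[2] = 0xD0, C[3] = 0xA2, C[4] = 0x02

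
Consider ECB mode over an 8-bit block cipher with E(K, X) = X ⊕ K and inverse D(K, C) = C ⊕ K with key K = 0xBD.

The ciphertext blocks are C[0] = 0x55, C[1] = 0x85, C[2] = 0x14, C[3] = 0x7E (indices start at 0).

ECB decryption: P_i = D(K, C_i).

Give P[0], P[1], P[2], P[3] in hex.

P[0] = 0xE8, P[1] = 0x38, P[2] = 0xA9, P[3] = 0xC3

P[0]: D(K, 0x55) = 0xE8.
P[1]: D(K, 0x85) = 0x38.
P[2]: D(K, 0x14) = 0xA9.
P[3]: D(K, 0x7E) = 0xC3.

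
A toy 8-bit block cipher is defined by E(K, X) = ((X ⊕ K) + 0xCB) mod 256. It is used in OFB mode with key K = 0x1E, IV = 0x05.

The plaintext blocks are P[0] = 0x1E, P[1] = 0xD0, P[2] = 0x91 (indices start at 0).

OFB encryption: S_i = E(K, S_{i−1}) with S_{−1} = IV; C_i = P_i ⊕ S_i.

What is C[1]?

C[1] = 0x13

C[0]: S = E(K, 0x05) = 0xE6; 0x1E ⊕ 0xE6 = 0xF8.
C[1]: S = E(K, 0xE6) = 0xC3; 0xD0 ⊕ 0xC3 = 0x13.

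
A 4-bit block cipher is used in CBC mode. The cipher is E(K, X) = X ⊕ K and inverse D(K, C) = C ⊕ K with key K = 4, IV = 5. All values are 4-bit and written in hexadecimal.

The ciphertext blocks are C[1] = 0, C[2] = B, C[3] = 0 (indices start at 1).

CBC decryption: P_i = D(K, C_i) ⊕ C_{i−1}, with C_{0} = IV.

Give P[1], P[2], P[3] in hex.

P[1]: D(K, 0) = 4; 4 ⊕ 5 = 1.
P[2]: D(K, B) = F; F ⊕ 0 = F.
P[3]: D(K, 0) = 4; 4 ⊕ B = F.

P[1] = 1, P[2] = F, P[3] = F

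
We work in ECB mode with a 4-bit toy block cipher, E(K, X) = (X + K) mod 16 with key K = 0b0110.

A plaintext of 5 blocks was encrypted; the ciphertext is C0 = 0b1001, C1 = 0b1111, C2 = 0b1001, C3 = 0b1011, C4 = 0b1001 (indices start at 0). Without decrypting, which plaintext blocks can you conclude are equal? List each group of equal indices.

P0 = P2 = P4

ECB encrypts each block independently with the same key, so equal ciphertext blocks imply equal plaintext blocks.
C0 = C2 = C4 = 0b1001, so P0 = P2 = P4.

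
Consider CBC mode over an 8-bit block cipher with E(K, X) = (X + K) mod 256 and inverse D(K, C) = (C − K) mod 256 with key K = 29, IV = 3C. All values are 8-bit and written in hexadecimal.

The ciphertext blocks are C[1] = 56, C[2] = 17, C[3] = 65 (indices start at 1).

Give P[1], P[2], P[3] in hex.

CBC decryption: P_i = D(K, C_i) ⊕ C_{i−1}, with C_{0} = IV.
P[1]: D(K, 56) = 2D; 2D ⊕ 3C = 11.
P[2]: D(K, 17) = EE; EE ⊕ 56 = B8.
P[3]: D(K, 65) = 3C; 3C ⊕ 17 = 2B.

P[1] = 11, P[2] = B8, P[3] = 2B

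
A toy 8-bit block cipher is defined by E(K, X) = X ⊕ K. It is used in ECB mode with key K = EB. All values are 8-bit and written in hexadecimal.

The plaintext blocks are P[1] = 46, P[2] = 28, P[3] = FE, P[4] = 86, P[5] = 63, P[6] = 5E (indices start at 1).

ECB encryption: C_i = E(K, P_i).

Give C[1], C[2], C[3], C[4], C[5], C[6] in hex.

C[1] = AD, C[2] = C3, C[3] = 15, C[4] = 6D, C[5] = 88, C[6] = B5

C[1]: E(K, 46) = AD.
C[2]: E(K, 28) = C3.
C[3]: E(K, FE) = 15.
C[4]: E(K, 86) = 6D.
C[5]: E(K, 63) = 88.
C[6]: E(K, 5E) = B5.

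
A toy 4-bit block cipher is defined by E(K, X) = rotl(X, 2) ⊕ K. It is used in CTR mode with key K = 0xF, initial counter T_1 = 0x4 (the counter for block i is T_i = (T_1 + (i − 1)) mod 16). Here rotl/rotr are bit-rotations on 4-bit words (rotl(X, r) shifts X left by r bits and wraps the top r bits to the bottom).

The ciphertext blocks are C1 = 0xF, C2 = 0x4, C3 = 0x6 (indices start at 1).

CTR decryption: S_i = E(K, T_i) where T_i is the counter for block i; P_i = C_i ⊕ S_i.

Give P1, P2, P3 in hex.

P1: T = 0x4, S = E(K, T) = 0xE; 0xF ⊕ 0xE = 0x1.
P2: T = 0x5, S = E(K, T) = 0xA; 0x4 ⊕ 0xA = 0xE.
P3: T = 0x6, S = E(K, T) = 0x6; 0x6 ⊕ 0x6 = 0x0.

P1 = 0x1, P2 = 0xE, P3 = 0x0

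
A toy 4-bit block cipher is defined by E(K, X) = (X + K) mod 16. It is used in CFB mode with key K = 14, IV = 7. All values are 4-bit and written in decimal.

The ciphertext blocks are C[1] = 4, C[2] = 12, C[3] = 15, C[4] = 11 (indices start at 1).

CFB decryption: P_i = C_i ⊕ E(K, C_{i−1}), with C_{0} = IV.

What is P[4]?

P[4]: E(K, 15) = 13; 11 ⊕ 13 = 6.

P[4] = 6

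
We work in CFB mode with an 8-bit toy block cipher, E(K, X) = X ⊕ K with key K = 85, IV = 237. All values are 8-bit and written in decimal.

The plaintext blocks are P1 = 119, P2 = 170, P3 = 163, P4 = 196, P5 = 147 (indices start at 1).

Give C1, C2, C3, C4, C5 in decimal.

CFB encryption: C_i = P_i ⊕ E(K, C_{i−1}), with C_{0} = IV.
C1: E(K, 237) = 184; 119 ⊕ 184 = 207.
C2: E(K, 207) = 154; 170 ⊕ 154 = 48.
C3: E(K, 48) = 101; 163 ⊕ 101 = 198.
C4: E(K, 198) = 147; 196 ⊕ 147 = 87.
C5: E(K, 87) = 2; 147 ⊕ 2 = 145.

C1 = 207, C2 = 48, C3 = 198, C4 = 87, C5 = 145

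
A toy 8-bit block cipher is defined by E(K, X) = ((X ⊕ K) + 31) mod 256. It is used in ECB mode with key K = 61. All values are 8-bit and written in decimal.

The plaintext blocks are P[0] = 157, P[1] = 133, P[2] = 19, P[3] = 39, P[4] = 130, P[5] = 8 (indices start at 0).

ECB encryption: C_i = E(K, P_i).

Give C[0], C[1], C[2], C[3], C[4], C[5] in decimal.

C[0] = 191, C[1] = 215, C[2] = 77, C[3] = 57, C[4] = 222, C[5] = 84

C[0]: E(K, 157) = 191.
C[1]: E(K, 133) = 215.
C[2]: E(K, 19) = 77.
C[3]: E(K, 39) = 57.
C[4]: E(K, 130) = 222.
C[5]: E(K, 8) = 84.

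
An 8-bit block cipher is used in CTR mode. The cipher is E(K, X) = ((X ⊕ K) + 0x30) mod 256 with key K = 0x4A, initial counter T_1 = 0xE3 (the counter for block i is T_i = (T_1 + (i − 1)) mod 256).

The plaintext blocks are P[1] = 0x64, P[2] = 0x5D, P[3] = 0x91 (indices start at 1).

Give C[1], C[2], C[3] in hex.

CTR encryption: S_i = E(K, T_i) where T_i is the counter for block i; C_i = P_i ⊕ S_i.
C[1]: T = 0xE3, S = E(K, T) = 0xD9; 0x64 ⊕ 0xD9 = 0xBD.
C[2]: T = 0xE4, S = E(K, T) = 0xDE; 0x5D ⊕ 0xDE = 0x83.
C[3]: T = 0xE5, S = E(K, T) = 0xDF; 0x91 ⊕ 0xDF = 0x4E.

C[1] = 0xBD, C[2] = 0x83, C[3] = 0x4E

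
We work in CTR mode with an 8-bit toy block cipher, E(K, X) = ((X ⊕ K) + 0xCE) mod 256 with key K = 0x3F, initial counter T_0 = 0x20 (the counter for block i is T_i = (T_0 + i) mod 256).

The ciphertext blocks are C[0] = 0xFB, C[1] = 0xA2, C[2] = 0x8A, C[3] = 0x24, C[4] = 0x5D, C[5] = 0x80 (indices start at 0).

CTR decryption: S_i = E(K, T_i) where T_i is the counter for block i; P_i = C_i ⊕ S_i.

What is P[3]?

P[3]: T = 0x23, S = E(K, T) = 0xEA; 0x24 ⊕ 0xEA = 0xCE.

P[3] = 0xCE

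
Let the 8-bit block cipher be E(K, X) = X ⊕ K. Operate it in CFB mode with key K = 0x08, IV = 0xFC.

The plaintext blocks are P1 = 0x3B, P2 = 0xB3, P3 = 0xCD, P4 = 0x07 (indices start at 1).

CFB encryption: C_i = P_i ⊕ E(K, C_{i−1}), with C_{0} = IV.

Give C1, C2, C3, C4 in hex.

C1 = 0xCF, C2 = 0x74, C3 = 0xB1, C4 = 0xBE

C1: E(K, 0xFC) = 0xF4; 0x3B ⊕ 0xF4 = 0xCF.
C2: E(K, 0xCF) = 0xC7; 0xB3 ⊕ 0xC7 = 0x74.
C3: E(K, 0x74) = 0x7C; 0xCD ⊕ 0x7C = 0xB1.
C4: E(K, 0xB1) = 0xB9; 0x07 ⊕ 0xB9 = 0xBE.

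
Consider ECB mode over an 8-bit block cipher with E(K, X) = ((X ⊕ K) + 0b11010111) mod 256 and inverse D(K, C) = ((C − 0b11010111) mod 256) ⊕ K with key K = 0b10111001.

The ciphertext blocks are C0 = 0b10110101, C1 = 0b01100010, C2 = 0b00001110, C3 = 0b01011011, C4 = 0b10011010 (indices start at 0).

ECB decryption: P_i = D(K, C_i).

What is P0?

P0 = 0b01100111

P0: D(K, 0b10110101) = 0b01100111.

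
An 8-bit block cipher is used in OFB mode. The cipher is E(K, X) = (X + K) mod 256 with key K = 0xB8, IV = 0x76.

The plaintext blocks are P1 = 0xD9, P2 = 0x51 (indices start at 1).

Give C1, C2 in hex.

OFB encryption: S_i = E(K, S_{i−1}) with S_{0} = IV; C_i = P_i ⊕ S_i.
C1: S = E(K, 0x76) = 0x2E; 0xD9 ⊕ 0x2E = 0xF7.
C2: S = E(K, 0x2E) = 0xE6; 0x51 ⊕ 0xE6 = 0xB7.

C1 = 0xF7, C2 = 0xB7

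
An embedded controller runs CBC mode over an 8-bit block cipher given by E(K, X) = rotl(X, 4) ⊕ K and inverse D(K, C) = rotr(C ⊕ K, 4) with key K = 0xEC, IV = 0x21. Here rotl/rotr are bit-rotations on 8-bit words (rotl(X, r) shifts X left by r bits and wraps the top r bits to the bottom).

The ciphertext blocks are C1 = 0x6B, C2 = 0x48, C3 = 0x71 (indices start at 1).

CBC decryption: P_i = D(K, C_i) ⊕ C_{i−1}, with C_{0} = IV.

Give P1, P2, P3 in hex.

P1 = 0x59, P2 = 0x21, P3 = 0x91

P1: D(K, 0x6B) = 0x78; 0x78 ⊕ 0x21 = 0x59.
P2: D(K, 0x48) = 0x4A; 0x4A ⊕ 0x6B = 0x21.
P3: D(K, 0x71) = 0xD9; 0xD9 ⊕ 0x48 = 0x91.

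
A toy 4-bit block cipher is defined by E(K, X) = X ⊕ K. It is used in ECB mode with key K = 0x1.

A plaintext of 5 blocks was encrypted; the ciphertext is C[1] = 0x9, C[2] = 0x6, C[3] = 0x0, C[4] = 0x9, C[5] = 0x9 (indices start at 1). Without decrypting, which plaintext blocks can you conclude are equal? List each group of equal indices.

ECB encrypts each block independently with the same key, so equal ciphertext blocks imply equal plaintext blocks.
C[1] = C[4] = C[5] = 0x9, so P[1] = P[4] = P[5].

P[1] = P[4] = P[5]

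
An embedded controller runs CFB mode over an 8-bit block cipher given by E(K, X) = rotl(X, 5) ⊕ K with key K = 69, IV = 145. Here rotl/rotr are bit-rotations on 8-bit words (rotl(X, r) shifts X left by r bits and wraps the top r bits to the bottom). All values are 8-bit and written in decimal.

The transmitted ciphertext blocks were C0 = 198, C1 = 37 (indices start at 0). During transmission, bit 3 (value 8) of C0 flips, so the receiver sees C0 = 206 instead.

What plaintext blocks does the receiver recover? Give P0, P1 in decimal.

CFB decryption: P_i = C_i ⊕ E(K, C_{i−1}), with C_{−1} = IV.
Only C0 changed, to 206. In CFB, a change in C_i flips the same bit in P_i and garbles P_{i+1}. Decrypting the received ciphertext:
P0: E(K, 145) = 119; 206 ⊕ 119 = 185.
P1: E(K, 206) = 156; 37 ⊕ 156 = 185.
Blocks that differ from the original plaintext: P0, P1.

P0 = 185, P1 = 185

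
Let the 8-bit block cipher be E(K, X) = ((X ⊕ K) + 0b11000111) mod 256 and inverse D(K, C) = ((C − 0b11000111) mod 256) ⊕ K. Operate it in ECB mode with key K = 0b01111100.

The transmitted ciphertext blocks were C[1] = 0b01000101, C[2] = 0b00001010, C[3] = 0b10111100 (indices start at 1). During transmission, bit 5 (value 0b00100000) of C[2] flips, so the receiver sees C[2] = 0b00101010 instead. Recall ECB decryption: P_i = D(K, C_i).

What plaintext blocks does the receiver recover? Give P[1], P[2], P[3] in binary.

P[1] = 0b00000010, P[2] = 0b00011111, P[3] = 0b10001001

Only C[2] changed, to 0b00101010. In ECB, a change in C_i affects only P_i. Decrypting the received ciphertext:
P[1]: D(K, 0b01000101) = 0b00000010.
P[2]: D(K, 0b00101010) = 0b00011111.
P[3]: D(K, 0b10111100) = 0b10001001.
Blocks that differ from the original plaintext: P[2].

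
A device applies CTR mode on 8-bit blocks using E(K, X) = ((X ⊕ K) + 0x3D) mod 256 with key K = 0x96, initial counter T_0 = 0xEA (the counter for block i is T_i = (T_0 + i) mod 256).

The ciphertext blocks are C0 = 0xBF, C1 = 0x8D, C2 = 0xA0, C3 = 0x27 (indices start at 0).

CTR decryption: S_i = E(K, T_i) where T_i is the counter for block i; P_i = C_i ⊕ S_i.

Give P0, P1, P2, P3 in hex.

P0: T = 0xEA, S = E(K, T) = 0xB9; 0xBF ⊕ 0xB9 = 0x06.
P1: T = 0xEB, S = E(K, T) = 0xBA; 0x8D ⊕ 0xBA = 0x37.
P2: T = 0xEC, S = E(K, T) = 0xB7; 0xA0 ⊕ 0xB7 = 0x17.
P3: T = 0xED, S = E(K, T) = 0xB8; 0x27 ⊕ 0xB8 = 0x9F.

P0 = 0x06, P1 = 0x37, P2 = 0x17, P3 = 0x9F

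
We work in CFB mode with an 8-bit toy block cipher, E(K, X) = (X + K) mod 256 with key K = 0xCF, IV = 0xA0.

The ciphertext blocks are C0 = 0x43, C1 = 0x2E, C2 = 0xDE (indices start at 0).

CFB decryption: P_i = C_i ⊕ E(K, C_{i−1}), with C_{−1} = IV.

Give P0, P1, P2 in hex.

P0 = 0x2C, P1 = 0x3C, P2 = 0x23

P0: E(K, 0xA0) = 0x6F; 0x43 ⊕ 0x6F = 0x2C.
P1: E(K, 0x43) = 0x12; 0x2E ⊕ 0x12 = 0x3C.
P2: E(K, 0x2E) = 0xFD; 0xDE ⊕ 0xFD = 0x23.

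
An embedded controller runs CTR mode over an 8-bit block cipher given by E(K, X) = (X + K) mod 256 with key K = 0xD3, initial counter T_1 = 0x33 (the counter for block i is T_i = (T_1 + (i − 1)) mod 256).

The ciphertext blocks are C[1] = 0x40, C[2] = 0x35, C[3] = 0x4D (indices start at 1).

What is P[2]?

CTR decryption: S_i = E(K, T_i) where T_i is the counter for block i; P_i = C_i ⊕ S_i.
P[2]: T = 0x34, S = E(K, T) = 0x07; 0x35 ⊕ 0x07 = 0x32.

P[2] = 0x32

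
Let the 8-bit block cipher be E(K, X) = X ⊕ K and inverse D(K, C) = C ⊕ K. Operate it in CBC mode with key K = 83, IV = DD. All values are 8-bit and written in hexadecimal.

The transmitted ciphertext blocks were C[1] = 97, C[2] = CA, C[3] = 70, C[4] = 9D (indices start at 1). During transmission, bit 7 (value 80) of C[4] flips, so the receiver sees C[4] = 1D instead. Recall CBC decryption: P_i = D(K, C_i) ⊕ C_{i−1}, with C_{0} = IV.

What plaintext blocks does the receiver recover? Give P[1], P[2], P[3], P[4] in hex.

Only C[4] changed, to 1D. In CBC, a change in C_i garbles P_i and flips the same bit in P_{i+1}. Decrypting the received ciphertext:
P[1]: D(K, 97) = 14; 14 ⊕ DD = C9.
P[2]: D(K, CA) = 49; 49 ⊕ 97 = DE.
P[3]: D(K, 70) = F3; F3 ⊕ CA = 39.
P[4]: D(K, 1D) = 9E; 9E ⊕ 70 = EE.
Blocks that differ from the original plaintext: P[4].

P[1] = C9, P[2] = DE, P[3] = 39, P[4] = EE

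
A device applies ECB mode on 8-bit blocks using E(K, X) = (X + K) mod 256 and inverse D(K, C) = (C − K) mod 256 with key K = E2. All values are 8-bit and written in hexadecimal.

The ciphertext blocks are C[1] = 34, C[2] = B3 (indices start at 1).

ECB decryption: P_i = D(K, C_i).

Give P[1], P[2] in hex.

P[1]: D(K, 34) = 52.
P[2]: D(K, B3) = D1.

P[1] = 52, P[2] = D1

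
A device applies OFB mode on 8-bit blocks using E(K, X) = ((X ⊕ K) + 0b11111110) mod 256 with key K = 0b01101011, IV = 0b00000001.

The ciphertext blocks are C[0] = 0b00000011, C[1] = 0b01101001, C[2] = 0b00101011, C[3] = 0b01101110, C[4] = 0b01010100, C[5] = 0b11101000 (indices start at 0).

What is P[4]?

OFB decryption: S_i = E(K, S_{i−1}) with S_{−1} = IV; P_i = C_i ⊕ S_i.
P[0]: S = E(K, 0b00000001) = 0b01101000; 0b00000011 ⊕ 0b01101000 = 0b01101011.
P[1]: S = E(K, 0b01101000) = 0b00000001; 0b01101001 ⊕ 0b00000001 = 0b01101000.
P[2]: S = E(K, 0b00000001) = 0b01101000; 0b00101011 ⊕ 0b01101000 = 0b01000011.
P[3]: S = E(K, 0b01101000) = 0b00000001; 0b01101110 ⊕ 0b00000001 = 0b01101111.
P[4]: S = E(K, 0b00000001) = 0b01101000; 0b01010100 ⊕ 0b01101000 = 0b00111100.

P[4] = 0b00111100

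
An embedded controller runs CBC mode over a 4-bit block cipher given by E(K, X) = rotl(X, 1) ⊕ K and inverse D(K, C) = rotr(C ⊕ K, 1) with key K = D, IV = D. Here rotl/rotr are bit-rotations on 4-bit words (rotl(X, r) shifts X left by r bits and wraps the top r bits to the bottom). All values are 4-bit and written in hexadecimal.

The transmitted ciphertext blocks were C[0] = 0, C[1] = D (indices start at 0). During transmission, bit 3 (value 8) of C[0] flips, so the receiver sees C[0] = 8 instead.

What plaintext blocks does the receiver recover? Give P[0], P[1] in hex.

P[0] = 7, P[1] = 8

CBC decryption: P_i = D(K, C_i) ⊕ C_{i−1}, with C_{−1} = IV.
Only C[0] changed, to 8. In CBC, a change in C_i garbles P_i and flips the same bit in P_{i+1}. Decrypting the received ciphertext:
P[0]: D(K, 8) = A; A ⊕ D = 7.
P[1]: D(K, D) = 0; 0 ⊕ 8 = 8.
Blocks that differ from the original plaintext: P[0], P[1].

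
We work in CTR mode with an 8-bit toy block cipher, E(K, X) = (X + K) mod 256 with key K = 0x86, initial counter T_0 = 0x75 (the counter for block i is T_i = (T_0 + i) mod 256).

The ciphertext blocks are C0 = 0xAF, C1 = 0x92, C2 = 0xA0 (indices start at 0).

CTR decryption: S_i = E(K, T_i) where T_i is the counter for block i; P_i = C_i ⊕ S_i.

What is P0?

P0 = 0x54

P0: T = 0x75, S = E(K, T) = 0xFB; 0xAF ⊕ 0xFB = 0x54.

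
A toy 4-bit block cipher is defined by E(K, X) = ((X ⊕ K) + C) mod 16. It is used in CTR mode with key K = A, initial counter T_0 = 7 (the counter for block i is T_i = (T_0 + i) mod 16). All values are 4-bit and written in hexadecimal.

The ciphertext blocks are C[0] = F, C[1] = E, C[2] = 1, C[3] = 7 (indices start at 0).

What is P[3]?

P[3] = B

CTR decryption: S_i = E(K, T_i) where T_i is the counter for block i; P_i = C_i ⊕ S_i.
P[3]: T = A, S = E(K, T) = C; 7 ⊕ C = B.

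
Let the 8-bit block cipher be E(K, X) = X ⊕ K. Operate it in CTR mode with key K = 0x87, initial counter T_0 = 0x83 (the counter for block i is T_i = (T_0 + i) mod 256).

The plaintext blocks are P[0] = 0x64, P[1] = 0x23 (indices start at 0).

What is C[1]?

CTR encryption: S_i = E(K, T_i) where T_i is the counter for block i; C_i = P_i ⊕ S_i.
C[0]: T = 0x83, S = E(K, T) = 0x04; 0x64 ⊕ 0x04 = 0x60.
C[1]: T = 0x84, S = E(K, T) = 0x03; 0x23 ⊕ 0x03 = 0x20.

C[1] = 0x20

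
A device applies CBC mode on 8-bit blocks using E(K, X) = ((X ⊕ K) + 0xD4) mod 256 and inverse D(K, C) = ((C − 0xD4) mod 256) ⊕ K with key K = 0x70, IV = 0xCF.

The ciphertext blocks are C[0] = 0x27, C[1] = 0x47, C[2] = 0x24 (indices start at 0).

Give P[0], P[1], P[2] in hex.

P[0] = 0xEC, P[1] = 0x24, P[2] = 0x67

CBC decryption: P_i = D(K, C_i) ⊕ C_{i−1}, with C_{−1} = IV.
P[0]: D(K, 0x27) = 0x23; 0x23 ⊕ 0xCF = 0xEC.
P[1]: D(K, 0x47) = 0x03; 0x03 ⊕ 0x27 = 0x24.
P[2]: D(K, 0x24) = 0x20; 0x20 ⊕ 0x47 = 0x67.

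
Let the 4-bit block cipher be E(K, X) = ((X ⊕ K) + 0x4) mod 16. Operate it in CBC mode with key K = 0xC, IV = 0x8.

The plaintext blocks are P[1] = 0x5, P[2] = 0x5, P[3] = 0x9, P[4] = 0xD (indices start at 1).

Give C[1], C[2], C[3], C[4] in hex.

C[1] = 0x5, C[2] = 0x0, C[3] = 0x9, C[4] = 0xC

CBC encryption: C_i = E(K, P_i ⊕ C_{i−1}), with C_{0} = IV.
C[1]: P[1] ⊕ 0x8 = 0xD; E(K, 0xD) = 0x5.
C[2]: P[2] ⊕ 0x5 = 0x0; E(K, 0x0) = 0x0.
C[3]: P[3] ⊕ 0x0 = 0x9; E(K, 0x9) = 0x9.
C[4]: P[4] ⊕ 0x9 = 0x4; E(K, 0x4) = 0xC.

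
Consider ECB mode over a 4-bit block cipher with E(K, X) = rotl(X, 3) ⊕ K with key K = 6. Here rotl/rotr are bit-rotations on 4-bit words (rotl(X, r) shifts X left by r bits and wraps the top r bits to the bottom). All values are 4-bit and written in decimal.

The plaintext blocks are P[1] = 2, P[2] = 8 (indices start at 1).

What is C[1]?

ECB encryption: C_i = E(K, P_i).
C[1]: E(K, 2) = 7.

C[1] = 7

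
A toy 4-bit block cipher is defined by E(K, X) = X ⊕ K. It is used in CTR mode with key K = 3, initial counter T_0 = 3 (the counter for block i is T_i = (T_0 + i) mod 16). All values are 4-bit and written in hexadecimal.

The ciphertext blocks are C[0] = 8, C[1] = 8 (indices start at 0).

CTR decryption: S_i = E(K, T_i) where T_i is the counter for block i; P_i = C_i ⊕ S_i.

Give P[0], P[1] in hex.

P[0] = 8, P[1] = F

P[0]: T = 3, S = E(K, T) = 0; 8 ⊕ 0 = 8.
P[1]: T = 4, S = E(K, T) = 7; 8 ⊕ 7 = F.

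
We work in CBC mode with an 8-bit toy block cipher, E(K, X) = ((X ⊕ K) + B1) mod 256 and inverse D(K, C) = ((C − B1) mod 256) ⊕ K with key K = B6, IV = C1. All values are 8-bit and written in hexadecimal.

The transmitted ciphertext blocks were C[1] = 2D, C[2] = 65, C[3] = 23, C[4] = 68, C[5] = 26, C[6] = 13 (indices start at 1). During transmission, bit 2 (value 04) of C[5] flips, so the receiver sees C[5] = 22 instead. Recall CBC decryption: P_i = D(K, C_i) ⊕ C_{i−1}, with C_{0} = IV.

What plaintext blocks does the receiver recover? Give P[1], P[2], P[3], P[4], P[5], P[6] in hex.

P[1] = 0B, P[2] = 2F, P[3] = A1, P[4] = 22, P[5] = AF, P[6] = F6

Only C[5] changed, to 22. In CBC, a change in C_i garbles P_i and flips the same bit in P_{i+1}. Decrypting the received ciphertext:
P[1]: D(K, 2D) = CA; CA ⊕ C1 = 0B.
P[2]: D(K, 65) = 02; 02 ⊕ 2D = 2F.
P[3]: D(K, 23) = C4; C4 ⊕ 65 = A1.
P[4]: D(K, 68) = 01; 01 ⊕ 23 = 22.
P[5]: D(K, 22) = C7; C7 ⊕ 68 = AF.
P[6]: D(K, 13) = D4; D4 ⊕ 22 = F6.
Blocks that differ from the original plaintext: P[5], P[6].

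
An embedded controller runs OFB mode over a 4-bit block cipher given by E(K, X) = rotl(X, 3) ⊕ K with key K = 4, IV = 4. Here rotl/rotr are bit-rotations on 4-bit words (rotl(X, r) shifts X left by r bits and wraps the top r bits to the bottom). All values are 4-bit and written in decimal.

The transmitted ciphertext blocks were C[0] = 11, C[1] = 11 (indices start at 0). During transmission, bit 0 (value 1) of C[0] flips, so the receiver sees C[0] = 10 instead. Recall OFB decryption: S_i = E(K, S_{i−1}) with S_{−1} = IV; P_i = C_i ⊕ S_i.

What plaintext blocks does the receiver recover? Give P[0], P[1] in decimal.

P[0] = 12, P[1] = 12

Only C[0] changed, to 10. In OFB, a change in C_i flips the same bit in P_i only; the keystream is unaffected. Decrypting the received ciphertext:
P[0]: S = E(K, 4) = 6; 10 ⊕ 6 = 12.
P[1]: S = E(K, 6) = 7; 11 ⊕ 7 = 12.
Blocks that differ from the original plaintext: P[0].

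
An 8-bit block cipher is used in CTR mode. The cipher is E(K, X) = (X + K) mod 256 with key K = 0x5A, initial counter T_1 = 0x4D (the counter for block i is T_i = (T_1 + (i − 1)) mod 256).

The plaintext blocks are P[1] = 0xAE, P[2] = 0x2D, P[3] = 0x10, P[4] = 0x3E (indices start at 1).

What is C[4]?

C[4] = 0x94

CTR encryption: S_i = E(K, T_i) where T_i is the counter for block i; C_i = P_i ⊕ S_i.
C[1]: T = 0x4D, S = E(K, T) = 0xA7; 0xAE ⊕ 0xA7 = 0x09.
C[2]: T = 0x4E, S = E(K, T) = 0xA8; 0x2D ⊕ 0xA8 = 0x85.
C[3]: T = 0x4F, S = E(K, T) = 0xA9; 0x10 ⊕ 0xA9 = 0xB9.
C[4]: T = 0x50, S = E(K, T) = 0xAA; 0x3E ⊕ 0xAA = 0x94.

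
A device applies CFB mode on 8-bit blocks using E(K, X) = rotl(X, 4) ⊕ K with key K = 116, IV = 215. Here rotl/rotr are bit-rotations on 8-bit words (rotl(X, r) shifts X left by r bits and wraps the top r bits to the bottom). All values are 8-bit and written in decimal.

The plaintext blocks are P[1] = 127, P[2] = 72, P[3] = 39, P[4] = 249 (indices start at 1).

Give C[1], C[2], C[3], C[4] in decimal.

C[1] = 118, C[2] = 91, C[3] = 230, C[4] = 227

CFB encryption: C_i = P_i ⊕ E(K, C_{i−1}), with C_{0} = IV.
C[1]: E(K, 215) = 9; 127 ⊕ 9 = 118.
C[2]: E(K, 118) = 19; 72 ⊕ 19 = 91.
C[3]: E(K, 91) = 193; 39 ⊕ 193 = 230.
C[4]: E(K, 230) = 26; 249 ⊕ 26 = 227.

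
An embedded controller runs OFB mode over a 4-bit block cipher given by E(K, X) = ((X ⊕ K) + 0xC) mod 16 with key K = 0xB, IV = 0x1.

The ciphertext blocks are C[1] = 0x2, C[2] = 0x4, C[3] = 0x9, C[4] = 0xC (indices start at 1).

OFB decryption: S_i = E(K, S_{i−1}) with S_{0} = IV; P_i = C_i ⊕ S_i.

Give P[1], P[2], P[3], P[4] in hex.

P[1]: S = E(K, 0x1) = 0x6; 0x2 ⊕ 0x6 = 0x4.
P[2]: S = E(K, 0x6) = 0x9; 0x4 ⊕ 0x9 = 0xD.
P[3]: S = E(K, 0x9) = 0xE; 0x9 ⊕ 0xE = 0x7.
P[4]: S = E(K, 0xE) = 0x1; 0xC ⊕ 0x1 = 0xD.

P[1] = 0x4, P[2] = 0xD, P[3] = 0x7, P[4] = 0xD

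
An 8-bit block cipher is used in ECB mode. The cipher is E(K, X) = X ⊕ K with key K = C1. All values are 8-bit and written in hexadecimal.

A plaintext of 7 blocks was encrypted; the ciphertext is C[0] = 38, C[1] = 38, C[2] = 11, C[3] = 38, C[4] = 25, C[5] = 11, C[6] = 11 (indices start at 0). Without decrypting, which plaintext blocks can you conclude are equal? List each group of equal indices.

P[0] = P[1] = P[3]; P[2] = P[5] = P[6]

ECB encrypts each block independently with the same key, so equal ciphertext blocks imply equal plaintext blocks.
C[0] = C[1] = C[3] = 38, so P[0] = P[1] = P[3].
C[2] = C[5] = C[6] = 11, so P[2] = P[5] = P[6].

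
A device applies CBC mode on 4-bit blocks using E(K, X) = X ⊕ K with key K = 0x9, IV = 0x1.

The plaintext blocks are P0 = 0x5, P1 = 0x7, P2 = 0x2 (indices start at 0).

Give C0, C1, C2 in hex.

C0 = 0xD, C1 = 0x3, C2 = 0x8

CBC encryption: C_i = E(K, P_i ⊕ C_{i−1}), with C_{−1} = IV.
C0: P0 ⊕ 0x1 = 0x4; E(K, 0x4) = 0xD.
C1: P1 ⊕ 0xD = 0xA; E(K, 0xA) = 0x3.
C2: P2 ⊕ 0x3 = 0x1; E(K, 0x1) = 0x8.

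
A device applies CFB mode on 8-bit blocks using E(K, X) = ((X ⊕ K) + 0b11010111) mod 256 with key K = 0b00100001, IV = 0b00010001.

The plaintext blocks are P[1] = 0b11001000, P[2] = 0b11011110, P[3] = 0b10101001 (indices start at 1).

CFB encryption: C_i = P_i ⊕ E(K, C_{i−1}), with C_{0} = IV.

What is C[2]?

C[1]: E(K, 0b00010001) = 0b00000111; 0b11001000 ⊕ 0b00000111 = 0b11001111.
C[2]: E(K, 0b11001111) = 0b11000101; 0b11011110 ⊕ 0b11000101 = 0b00011011.

C[2] = 0b00011011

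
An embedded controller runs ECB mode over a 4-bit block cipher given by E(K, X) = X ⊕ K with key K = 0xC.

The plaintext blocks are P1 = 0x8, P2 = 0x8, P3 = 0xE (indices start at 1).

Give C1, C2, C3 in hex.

ECB encryption: C_i = E(K, P_i).
C1: E(K, 0x8) = 0x4.
C2: E(K, 0x8) = 0x4.
C3: E(K, 0xE) = 0x2.

C1 = 0x4, C2 = 0x4, C3 = 0x2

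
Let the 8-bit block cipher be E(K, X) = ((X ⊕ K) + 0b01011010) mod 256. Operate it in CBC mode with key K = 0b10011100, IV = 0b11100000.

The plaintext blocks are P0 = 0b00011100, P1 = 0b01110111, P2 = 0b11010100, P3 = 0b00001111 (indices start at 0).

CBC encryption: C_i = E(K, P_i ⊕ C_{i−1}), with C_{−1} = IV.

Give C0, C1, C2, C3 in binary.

C0: P0 ⊕ 0b11100000 = 0b11111100; E(K, 0b11111100) = 0b10111010.
C1: P1 ⊕ 0b10111010 = 0b11001101; E(K, 0b11001101) = 0b10101011.
C2: P2 ⊕ 0b10101011 = 0b01111111; E(K, 0b01111111) = 0b00111101.
C3: P3 ⊕ 0b00111101 = 0b00110010; E(K, 0b00110010) = 0b00001000.

C0 = 0b10111010, C1 = 0b10101011, C2 = 0b00111101, C3 = 0b00001000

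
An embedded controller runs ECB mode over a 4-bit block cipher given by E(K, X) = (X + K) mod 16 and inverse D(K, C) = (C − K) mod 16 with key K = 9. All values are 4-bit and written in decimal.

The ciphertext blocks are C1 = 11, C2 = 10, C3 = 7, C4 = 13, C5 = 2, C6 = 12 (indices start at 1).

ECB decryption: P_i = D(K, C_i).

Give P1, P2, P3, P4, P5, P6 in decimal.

P1: D(K, 11) = 2.
P2: D(K, 10) = 1.
P3: D(K, 7) = 14.
P4: D(K, 13) = 4.
P5: D(K, 2) = 9.
P6: D(K, 12) = 3.

P1 = 2, P2 = 1, P3 = 14, P4 = 4, P5 = 9, P6 = 3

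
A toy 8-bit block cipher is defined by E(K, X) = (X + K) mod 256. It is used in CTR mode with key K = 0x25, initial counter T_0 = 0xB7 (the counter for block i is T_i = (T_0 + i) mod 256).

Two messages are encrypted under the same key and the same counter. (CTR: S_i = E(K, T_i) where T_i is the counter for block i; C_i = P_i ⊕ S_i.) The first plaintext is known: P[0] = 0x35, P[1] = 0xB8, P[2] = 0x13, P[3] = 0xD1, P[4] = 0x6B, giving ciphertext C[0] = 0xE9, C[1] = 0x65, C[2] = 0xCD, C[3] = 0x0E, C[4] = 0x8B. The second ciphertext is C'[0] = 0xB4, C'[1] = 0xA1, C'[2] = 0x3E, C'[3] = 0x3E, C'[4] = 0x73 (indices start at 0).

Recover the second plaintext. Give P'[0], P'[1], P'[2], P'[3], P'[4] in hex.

P'[0] = 0x68, P'[1] = 0x7C, P'[2] = 0xE0, P'[3] = 0xE1, P'[4] = 0x93

In CTR with a reused counter, both messages share the same keystream S_i, so C_i ⊕ C'_i = P_i ⊕ P'_i and thus P'_i = P_i ⊕ C_i ⊕ C'_i.
P'[0]: 0x35 ⊕ 0xE9 ⊕ 0xB4 = 0x68.
P'[1]: 0xB8 ⊕ 0x65 ⊕ 0xA1 = 0x7C.
P'[2]: 0x13 ⊕ 0xCD ⊕ 0x3E = 0xE0.
P'[3]: 0xD1 ⊕ 0x0E ⊕ 0x3E = 0xE1.
P'[4]: 0x6B ⊕ 0x8B ⊕ 0x73 = 0x93.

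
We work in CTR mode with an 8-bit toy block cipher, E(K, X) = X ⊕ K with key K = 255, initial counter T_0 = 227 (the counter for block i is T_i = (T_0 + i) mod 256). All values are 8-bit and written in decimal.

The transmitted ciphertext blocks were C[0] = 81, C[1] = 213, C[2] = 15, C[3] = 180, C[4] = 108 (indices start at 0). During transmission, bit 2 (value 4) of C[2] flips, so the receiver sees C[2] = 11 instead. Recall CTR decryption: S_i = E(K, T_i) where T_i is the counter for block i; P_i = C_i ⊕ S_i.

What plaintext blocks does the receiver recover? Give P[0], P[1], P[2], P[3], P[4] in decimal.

Only C[2] changed, to 11. In CTR, a change in C_i flips the same bit in P_i only; the keystream is unaffected. Decrypting the received ciphertext:
P[0]: T = 227, S = E(K, T) = 28; 81 ⊕ 28 = 77.
P[1]: T = 228, S = E(K, T) = 27; 213 ⊕ 27 = 206.
P[2]: T = 229, S = E(K, T) = 26; 11 ⊕ 26 = 17.
P[3]: T = 230, S = E(K, T) = 25; 180 ⊕ 25 = 173.
P[4]: T = 231, S = E(K, T) = 24; 108 ⊕ 24 = 116.
Blocks that differ from the original plaintext: P[2].

P[0] = 77, P[1] = 206, P[2] = 17, P[3] = 173, P[4] = 116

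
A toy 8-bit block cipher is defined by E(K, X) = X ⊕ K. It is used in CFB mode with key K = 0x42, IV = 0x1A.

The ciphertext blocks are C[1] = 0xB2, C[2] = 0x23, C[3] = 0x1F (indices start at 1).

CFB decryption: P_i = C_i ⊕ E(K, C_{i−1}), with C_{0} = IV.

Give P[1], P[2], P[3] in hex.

P[1]: E(K, 0x1A) = 0x58; 0xB2 ⊕ 0x58 = 0xEA.
P[2]: E(K, 0xB2) = 0xF0; 0x23 ⊕ 0xF0 = 0xD3.
P[3]: E(K, 0x23) = 0x61; 0x1F ⊕ 0x61 = 0x7E.

P[1] = 0xEA, P[2] = 0xD3, P[3] = 0x7E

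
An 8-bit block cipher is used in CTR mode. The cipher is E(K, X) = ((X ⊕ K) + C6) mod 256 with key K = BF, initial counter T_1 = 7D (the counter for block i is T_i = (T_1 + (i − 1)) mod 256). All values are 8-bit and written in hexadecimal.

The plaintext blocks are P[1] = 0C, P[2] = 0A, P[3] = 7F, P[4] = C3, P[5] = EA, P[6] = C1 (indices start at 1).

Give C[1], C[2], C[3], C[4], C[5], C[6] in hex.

C[1] = 84, C[2] = 8D, C[3] = F9, C[4] = C6, C[5] = EE, C[6] = C2

CTR encryption: S_i = E(K, T_i) where T_i is the counter for block i; C_i = P_i ⊕ S_i.
C[1]: T = 7D, S = E(K, T) = 88; 0C ⊕ 88 = 84.
C[2]: T = 7E, S = E(K, T) = 87; 0A ⊕ 87 = 8D.
C[3]: T = 7F, S = E(K, T) = 86; 7F ⊕ 86 = F9.
C[4]: T = 80, S = E(K, T) = 05; C3 ⊕ 05 = C6.
C[5]: T = 81, S = E(K, T) = 04; EA ⊕ 04 = EE.
C[6]: T = 82, S = E(K, T) = 03; C1 ⊕ 03 = C2.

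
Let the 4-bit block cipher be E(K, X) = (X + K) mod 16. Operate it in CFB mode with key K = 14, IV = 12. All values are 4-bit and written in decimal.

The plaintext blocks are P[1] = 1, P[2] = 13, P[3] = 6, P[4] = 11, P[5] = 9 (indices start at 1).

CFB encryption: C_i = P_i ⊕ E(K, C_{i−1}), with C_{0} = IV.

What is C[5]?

C[5] = 14

C[1]: E(K, 12) = 10; 1 ⊕ 10 = 11.
C[2]: E(K, 11) = 9; 13 ⊕ 9 = 4.
C[3]: E(K, 4) = 2; 6 ⊕ 2 = 4.
C[4]: E(K, 4) = 2; 11 ⊕ 2 = 9.
C[5]: E(K, 9) = 7; 9 ⊕ 7 = 14.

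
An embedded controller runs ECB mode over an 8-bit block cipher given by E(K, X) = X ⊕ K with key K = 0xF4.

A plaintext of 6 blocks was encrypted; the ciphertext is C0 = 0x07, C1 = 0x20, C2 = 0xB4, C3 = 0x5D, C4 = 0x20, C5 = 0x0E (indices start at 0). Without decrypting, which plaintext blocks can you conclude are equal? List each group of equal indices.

P1 = P4

ECB encrypts each block independently with the same key, so equal ciphertext blocks imply equal plaintext blocks.
C1 = C4 = 0x20, so P1 = P4.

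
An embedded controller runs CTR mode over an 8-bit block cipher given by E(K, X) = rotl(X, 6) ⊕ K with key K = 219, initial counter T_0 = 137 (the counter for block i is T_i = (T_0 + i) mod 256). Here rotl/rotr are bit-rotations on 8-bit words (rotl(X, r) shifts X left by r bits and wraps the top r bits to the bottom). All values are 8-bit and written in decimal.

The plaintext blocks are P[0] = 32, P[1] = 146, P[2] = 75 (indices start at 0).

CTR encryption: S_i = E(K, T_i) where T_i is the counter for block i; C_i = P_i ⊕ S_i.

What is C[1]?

C[1] = 235

C[0]: T = 137, S = E(K, T) = 185; 32 ⊕ 185 = 153.
C[1]: T = 138, S = E(K, T) = 121; 146 ⊕ 121 = 235.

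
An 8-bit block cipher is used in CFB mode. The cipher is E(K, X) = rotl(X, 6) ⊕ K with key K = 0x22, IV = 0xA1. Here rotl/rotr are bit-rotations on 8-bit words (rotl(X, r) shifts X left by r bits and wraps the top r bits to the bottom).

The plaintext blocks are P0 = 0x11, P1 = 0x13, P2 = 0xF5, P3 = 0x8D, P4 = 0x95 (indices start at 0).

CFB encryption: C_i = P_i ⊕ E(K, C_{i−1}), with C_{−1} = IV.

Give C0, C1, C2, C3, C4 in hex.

C0 = 0x5B, C1 = 0xE7, C2 = 0x2E, C3 = 0x24, C4 = 0xBE

C0: E(K, 0xA1) = 0x4A; 0x11 ⊕ 0x4A = 0x5B.
C1: E(K, 0x5B) = 0xF4; 0x13 ⊕ 0xF4 = 0xE7.
C2: E(K, 0xE7) = 0xDB; 0xF5 ⊕ 0xDB = 0x2E.
C3: E(K, 0x2E) = 0xA9; 0x8D ⊕ 0xA9 = 0x24.
C4: E(K, 0x24) = 0x2B; 0x95 ⊕ 0x2B = 0xBE.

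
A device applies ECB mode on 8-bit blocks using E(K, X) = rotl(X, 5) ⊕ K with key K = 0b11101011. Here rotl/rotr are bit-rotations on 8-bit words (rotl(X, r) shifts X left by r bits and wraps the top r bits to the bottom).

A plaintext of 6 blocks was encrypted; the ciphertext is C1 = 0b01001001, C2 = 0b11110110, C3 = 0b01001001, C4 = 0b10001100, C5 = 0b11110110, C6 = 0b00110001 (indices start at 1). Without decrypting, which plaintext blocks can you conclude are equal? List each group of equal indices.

P1 = P3; P2 = P5

ECB encrypts each block independently with the same key, so equal ciphertext blocks imply equal plaintext blocks.
C1 = C3 = 0b01001001, so P1 = P3.
C2 = C5 = 0b11110110, so P2 = P5.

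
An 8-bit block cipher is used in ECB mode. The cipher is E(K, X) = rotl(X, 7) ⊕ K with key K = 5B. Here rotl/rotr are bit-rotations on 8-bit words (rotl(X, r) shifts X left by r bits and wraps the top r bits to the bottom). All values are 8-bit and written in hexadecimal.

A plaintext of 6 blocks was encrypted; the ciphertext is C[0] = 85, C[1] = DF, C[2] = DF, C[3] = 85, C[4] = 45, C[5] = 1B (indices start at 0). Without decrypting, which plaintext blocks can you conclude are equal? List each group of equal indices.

ECB encrypts each block independently with the same key, so equal ciphertext blocks imply equal plaintext blocks.
C[0] = C[3] = 85, so P[0] = P[3].
C[1] = C[2] = DF, so P[1] = P[2].

P[0] = P[3]; P[1] = P[2]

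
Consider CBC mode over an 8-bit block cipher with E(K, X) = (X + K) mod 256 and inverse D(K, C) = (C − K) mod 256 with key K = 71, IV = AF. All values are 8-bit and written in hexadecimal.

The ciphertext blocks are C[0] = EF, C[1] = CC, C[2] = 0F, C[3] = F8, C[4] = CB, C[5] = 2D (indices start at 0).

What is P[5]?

P[5] = 77

CBC decryption: P_i = D(K, C_i) ⊕ C_{i−1}, with C_{−1} = IV.
P[5]: D(K, 2D) = BC; BC ⊕ CB = 77.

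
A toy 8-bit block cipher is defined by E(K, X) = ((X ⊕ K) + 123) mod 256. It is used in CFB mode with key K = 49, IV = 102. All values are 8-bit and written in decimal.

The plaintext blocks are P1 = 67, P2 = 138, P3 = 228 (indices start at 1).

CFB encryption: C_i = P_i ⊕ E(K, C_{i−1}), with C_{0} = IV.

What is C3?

C3 = 255

C1: E(K, 102) = 210; 67 ⊕ 210 = 145.
C2: E(K, 145) = 27; 138 ⊕ 27 = 145.
C3: E(K, 145) = 27; 228 ⊕ 27 = 255.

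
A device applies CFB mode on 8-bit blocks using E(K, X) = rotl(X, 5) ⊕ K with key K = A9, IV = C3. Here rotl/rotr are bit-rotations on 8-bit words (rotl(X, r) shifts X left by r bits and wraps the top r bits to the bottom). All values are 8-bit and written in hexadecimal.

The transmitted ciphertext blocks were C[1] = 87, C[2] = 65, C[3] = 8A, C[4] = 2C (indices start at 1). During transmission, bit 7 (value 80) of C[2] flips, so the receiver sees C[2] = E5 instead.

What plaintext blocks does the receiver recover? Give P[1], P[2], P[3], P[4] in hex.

P[1] = 56, P[2] = BC, P[3] = 9F, P[4] = D4

CFB decryption: P_i = C_i ⊕ E(K, C_{i−1}), with C_{0} = IV.
Only C[2] changed, to E5. In CFB, a change in C_i flips the same bit in P_i and garbles P_{i+1}. Decrypting the received ciphertext:
P[1]: E(K, C3) = D1; 87 ⊕ D1 = 56.
P[2]: E(K, 87) = 59; E5 ⊕ 59 = BC.
P[3]: E(K, E5) = 15; 8A ⊕ 15 = 9F.
P[4]: E(K, 8A) = F8; 2C ⊕ F8 = D4.
Blocks that differ from the original plaintext: P[2], P[3].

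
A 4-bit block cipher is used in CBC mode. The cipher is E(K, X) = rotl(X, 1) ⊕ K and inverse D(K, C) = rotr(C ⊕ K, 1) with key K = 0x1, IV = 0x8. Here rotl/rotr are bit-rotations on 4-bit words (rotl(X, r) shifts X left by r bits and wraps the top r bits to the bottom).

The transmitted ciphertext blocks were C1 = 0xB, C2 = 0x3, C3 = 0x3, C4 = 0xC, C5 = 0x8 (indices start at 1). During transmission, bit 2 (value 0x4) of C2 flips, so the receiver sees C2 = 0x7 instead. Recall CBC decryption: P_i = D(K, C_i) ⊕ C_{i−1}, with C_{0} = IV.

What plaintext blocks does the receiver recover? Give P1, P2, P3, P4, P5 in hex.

Only C2 changed, to 0x7. In CBC, a change in C_i garbles P_i and flips the same bit in P_{i+1}. Decrypting the received ciphertext:
P1: D(K, 0xB) = 0x5; 0x5 ⊕ 0x8 = 0xD.
P2: D(K, 0x7) = 0x3; 0x3 ⊕ 0xB = 0x8.
P3: D(K, 0x3) = 0x1; 0x1 ⊕ 0x7 = 0x6.
P4: D(K, 0xC) = 0xE; 0xE ⊕ 0x3 = 0xD.
P5: D(K, 0x8) = 0xC; 0xC ⊕ 0xC = 0x0.
Blocks that differ from the original plaintext: P2, P3.

P1 = 0xD, P2 = 0x8, P3 = 0x6, P4 = 0xD, P5 = 0x0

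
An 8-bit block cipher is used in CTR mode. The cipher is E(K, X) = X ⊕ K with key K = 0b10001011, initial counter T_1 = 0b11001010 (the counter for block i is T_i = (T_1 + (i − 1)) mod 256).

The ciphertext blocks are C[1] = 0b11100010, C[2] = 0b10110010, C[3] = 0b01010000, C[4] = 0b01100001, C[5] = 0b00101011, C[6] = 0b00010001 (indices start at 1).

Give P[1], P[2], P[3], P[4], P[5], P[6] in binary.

CTR decryption: S_i = E(K, T_i) where T_i is the counter for block i; P_i = C_i ⊕ S_i.
P[1]: T = 0b11001010, S = E(K, T) = 0b01000001; 0b11100010 ⊕ 0b01000001 = 0b10100011.
P[2]: T = 0b11001011, S = E(K, T) = 0b01000000; 0b10110010 ⊕ 0b01000000 = 0b11110010.
P[3]: T = 0b11001100, S = E(K, T) = 0b01000111; 0b01010000 ⊕ 0b01000111 = 0b00010111.
P[4]: T = 0b11001101, S = E(K, T) = 0b01000110; 0b01100001 ⊕ 0b01000110 = 0b00100111.
P[5]: T = 0b11001110, S = E(K, T) = 0b01000101; 0b00101011 ⊕ 0b01000101 = 0b01101110.
P[6]: T = 0b11001111, S = E(K, T) = 0b01000100; 0b00010001 ⊕ 0b01000100 = 0b01010101.

P[1] = 0b10100011, P[2] = 0b11110010, P[3] = 0b00010111, P[4] = 0b00100111, P[5] = 0b01101110, P[6] = 0b01010101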